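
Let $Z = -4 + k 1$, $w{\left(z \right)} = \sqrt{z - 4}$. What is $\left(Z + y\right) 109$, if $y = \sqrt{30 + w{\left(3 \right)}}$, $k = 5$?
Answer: $109 + 109 \sqrt{30 + i} \approx 706.1 + 9.9489 i$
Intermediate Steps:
$w{\left(z \right)} = \sqrt{-4 + z}$
$Z = 1$ ($Z = -4 + 5 \cdot 1 = -4 + 5 = 1$)
$y = \sqrt{30 + i}$ ($y = \sqrt{30 + \sqrt{-4 + 3}} = \sqrt{30 + \sqrt{-1}} = \sqrt{30 + i} \approx 5.478 + 0.09127 i$)
$\left(Z + y\right) 109 = \left(1 + \sqrt{30 + i}\right) 109 = 109 + 109 \sqrt{30 + i}$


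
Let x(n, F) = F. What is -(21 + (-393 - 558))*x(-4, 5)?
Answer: 4650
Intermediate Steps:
-(21 + (-393 - 558))*x(-4, 5) = -(21 + (-393 - 558))*5 = -(21 - 951)*5 = -(-930)*5 = -1*(-4650) = 4650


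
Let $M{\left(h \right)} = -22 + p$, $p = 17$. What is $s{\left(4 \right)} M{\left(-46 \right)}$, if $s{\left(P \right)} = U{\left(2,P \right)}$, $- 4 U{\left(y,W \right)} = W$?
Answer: $5$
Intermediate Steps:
$U{\left(y,W \right)} = - \frac{W}{4}$
$s{\left(P \right)} = - \frac{P}{4}$
$M{\left(h \right)} = -5$ ($M{\left(h \right)} = -22 + 17 = -5$)
$s{\left(4 \right)} M{\left(-46 \right)} = \left(- \frac{1}{4}\right) 4 \left(-5\right) = \left(-1\right) \left(-5\right) = 5$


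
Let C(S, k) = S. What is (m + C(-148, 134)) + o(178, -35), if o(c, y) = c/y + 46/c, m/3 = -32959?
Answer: -308477912/3115 ≈ -99030.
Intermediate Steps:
m = -98877 (m = 3*(-32959) = -98877)
o(c, y) = 46/c + c/y
(m + C(-148, 134)) + o(178, -35) = (-98877 - 148) + (46/178 + 178/(-35)) = -99025 + (46*(1/178) + 178*(-1/35)) = -99025 + (23/89 - 178/35) = -99025 - 15037/3115 = -308477912/3115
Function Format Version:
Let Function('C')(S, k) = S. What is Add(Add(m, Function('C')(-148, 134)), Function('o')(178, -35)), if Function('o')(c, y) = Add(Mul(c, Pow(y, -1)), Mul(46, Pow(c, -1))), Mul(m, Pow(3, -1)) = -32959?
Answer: Rational(-308477912, 3115) ≈ -99030.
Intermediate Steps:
m = -98877 (m = Mul(3, -32959) = -98877)
Function('o')(c, y) = Add(Mul(46, Pow(c, -1)), Mul(c, Pow(y, -1)))
Add(Add(m, Function('C')(-148, 134)), Function('o')(178, -35)) = Add(Add(-98877, -148), Add(Mul(46, Pow(178, -1)), Mul(178, Pow(-35, -1)))) = Add(-99025, Add(Mul(46, Rational(1, 178)), Mul(178, Rational(-1, 35)))) = Add(-99025, Add(Rational(23, 89), Rational(-178, 35))) = Add(-99025, Rational(-15037, 3115)) = Rational(-308477912, 3115)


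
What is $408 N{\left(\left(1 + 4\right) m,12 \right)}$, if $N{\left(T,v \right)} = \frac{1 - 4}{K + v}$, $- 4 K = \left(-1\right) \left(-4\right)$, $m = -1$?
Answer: $- \frac{1224}{11} \approx -111.27$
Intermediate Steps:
$K = -1$ ($K = - \frac{\left(-1\right) \left(-4\right)}{4} = \left(- \frac{1}{4}\right) 4 = -1$)
$N{\left(T,v \right)} = - \frac{3}{-1 + v}$ ($N{\left(T,v \right)} = \frac{1 - 4}{-1 + v} = - \frac{3}{-1 + v}$)
$408 N{\left(\left(1 + 4\right) m,12 \right)} = 408 \left(- \frac{3}{-1 + 12}\right) = 408 \left(- \frac{3}{11}\right) = - \frac{1224}{11}$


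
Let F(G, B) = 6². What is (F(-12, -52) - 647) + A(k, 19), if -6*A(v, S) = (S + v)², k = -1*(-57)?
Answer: -4721/3 ≈ -1573.7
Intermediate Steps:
k = 57
F(G, B) = 36
A(v, S) = -(S + v)²/6
(F(-12, -52) - 647) + A(k, 19) = (36 - 647) - (19 + 57)²/6 = -611 - ⅙*76² = -611 - ⅙*5776 = -611 - 2888/3 = -4721/3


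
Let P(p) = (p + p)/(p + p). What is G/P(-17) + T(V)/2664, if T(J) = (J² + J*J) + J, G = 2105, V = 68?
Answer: 1404259/666 ≈ 2108.5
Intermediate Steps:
P(p) = 1 (P(p) = (2*p)/((2*p)) = (2*p)*(1/(2*p)) = 1)
T(J) = J + 2*J² (T(J) = (J² + J²) + J = 2*J² + J = J + 2*J²)
G/P(-17) + T(V)/2664 = 2105/1 + (68*(1 + 2*68))/2664 = 2105*1 + (68*(1 + 136))*(1/2664) = 2105 + (68*137)*(1/2664) = 2105 + 9316*(1/2664) = 2105 + 2329/666 = 1404259/666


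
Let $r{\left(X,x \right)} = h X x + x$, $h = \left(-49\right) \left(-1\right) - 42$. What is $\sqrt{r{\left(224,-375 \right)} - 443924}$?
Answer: $i \sqrt{1032299} \approx 1016.0 i$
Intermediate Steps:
$h = 7$ ($h = 49 - 42 = 7$)
$r{\left(X,x \right)} = x + 7 X x$ ($r{\left(X,x \right)} = 7 X x + x = x + 7 X x$)
$\sqrt{r{\left(224,-375 \right)} - 443924} = \sqrt{- 375 \left(1 + 7 \cdot 224\right) - 443924} = \sqrt{- 375 \left(1 + 1568\right) - 443924} = \sqrt{\left(-375\right) 1569 - 443924} = \sqrt{-588375 - 443924} = \sqrt{-1032299} = i \sqrt{1032299}$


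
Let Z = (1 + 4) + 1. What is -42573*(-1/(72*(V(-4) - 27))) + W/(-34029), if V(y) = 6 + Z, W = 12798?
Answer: -54168091/1361160 ≈ -39.796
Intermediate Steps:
Z = 6 (Z = 5 + 1 = 6)
V(y) = 12 (V(y) = 6 + 6 = 12)
-42573*(-1/(72*(V(-4) - 27))) + W/(-34029) = -42573*(-1/(72*(12 - 27))) + 12798/(-34029) = -42573/((-15*(-72))) + 12798*(-1/34029) = -42573/1080 - 1422/3781 = -42573*1/1080 - 1422/3781 = -14191/360 - 1422/3781 = -54168091/1361160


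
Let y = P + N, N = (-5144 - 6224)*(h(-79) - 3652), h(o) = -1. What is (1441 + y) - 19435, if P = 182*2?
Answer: 41509674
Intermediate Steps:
P = 364
N = 41527304 (N = (-5144 - 6224)*(-1 - 3652) = -11368*(-3653) = 41527304)
y = 41527668 (y = 364 + 41527304 = 41527668)
(1441 + y) - 19435 = (1441 + 41527668) - 19435 = 41529109 - 19435 = 41509674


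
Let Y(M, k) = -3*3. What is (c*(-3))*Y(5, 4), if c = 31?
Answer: 837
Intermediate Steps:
Y(M, k) = -9
(c*(-3))*Y(5, 4) = (31*(-3))*(-9) = -93*(-9) = 837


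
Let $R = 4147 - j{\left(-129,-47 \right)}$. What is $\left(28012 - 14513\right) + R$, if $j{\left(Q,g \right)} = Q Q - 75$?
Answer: $1080$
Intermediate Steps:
$j{\left(Q,g \right)} = -75 + Q^{2}$ ($j{\left(Q,g \right)} = Q^{2} - 75 = -75 + Q^{2}$)
$R = -12419$ ($R = 4147 - \left(-75 + \left(-129\right)^{2}\right) = 4147 - \left(-75 + 16641\right) = 4147 - 16566 = -12419$)
$\left(28012 - 14513\right) + R = \left(28012 - 14513\right) - 12419 = 13499 - 12419 = 1080$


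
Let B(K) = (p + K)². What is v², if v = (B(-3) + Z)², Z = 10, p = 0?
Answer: 130321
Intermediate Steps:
B(K) = K² (B(K) = (0 + K)² = K²)
v = 361 (v = ((-3)² + 10)² = (9 + 10)² = 19² = 361)
v² = 361² = 130321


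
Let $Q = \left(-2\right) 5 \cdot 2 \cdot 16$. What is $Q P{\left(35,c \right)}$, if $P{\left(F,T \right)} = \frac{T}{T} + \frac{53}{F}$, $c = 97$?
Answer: $- \frac{5632}{7} \approx -804.57$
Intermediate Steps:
$P{\left(F,T \right)} = 1 + \frac{53}{F}$
$Q = -320$ ($Q = \left(-10\right) 2 \cdot 16 = \left(-20\right) 16 = -320$)
$Q P{\left(35,c \right)} = - 320 \frac{53 + 35}{35} = - 320 \cdot \frac{1}{35} \cdot 88 = \left(-320\right) \frac{88}{35} = - \frac{5632}{7}$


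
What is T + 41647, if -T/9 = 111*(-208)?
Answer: 249439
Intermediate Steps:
T = 207792 (T = -999*(-208) = -9*(-23088) = 207792)
T + 41647 = 207792 + 41647 = 249439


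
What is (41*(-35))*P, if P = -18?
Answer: 25830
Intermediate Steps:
(41*(-35))*P = (41*(-35))*(-18) = -1435*(-18) = 25830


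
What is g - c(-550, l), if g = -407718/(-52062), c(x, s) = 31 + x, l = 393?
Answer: 4571316/8677 ≈ 526.83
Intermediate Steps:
g = 67953/8677 (g = -407718*(-1/52062) = 67953/8677 ≈ 7.8314)
g - c(-550, l) = 67953/8677 - (31 - 550) = 67953/8677 - 1*(-519) = 67953/8677 + 519 = 4571316/8677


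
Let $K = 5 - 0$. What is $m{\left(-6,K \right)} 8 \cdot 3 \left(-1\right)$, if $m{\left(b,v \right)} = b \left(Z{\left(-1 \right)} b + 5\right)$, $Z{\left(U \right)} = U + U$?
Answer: $2448$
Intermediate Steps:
$Z{\left(U \right)} = 2 U$
$K = 5$ ($K = 5 + 0 = 5$)
$m{\left(b,v \right)} = b \left(5 - 2 b\right)$ ($m{\left(b,v \right)} = b \left(2 \left(-1\right) b + 5\right) = b \left(- 2 b + 5\right) = b \left(5 - 2 b\right)$)
$m{\left(-6,K \right)} 8 \cdot 3 \left(-1\right) = - 6 \left(5 - -12\right) 8 \cdot 3 \left(-1\right) = - 6 \left(5 + 12\right) 24 \left(-1\right) = \left(-6\right) 17 \left(-24\right) = \left(-102\right) \left(-24\right) = 2448$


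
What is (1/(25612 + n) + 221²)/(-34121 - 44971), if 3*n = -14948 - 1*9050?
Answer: -2580660761/4179063096 ≈ -0.61752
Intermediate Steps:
n = -23998/3 (n = (-14948 - 1*9050)/3 = (-14948 - 9050)/3 = (⅓)*(-23998) = -23998/3 ≈ -7999.3)
(1/(25612 + n) + 221²)/(-34121 - 44971) = (1/(25612 - 23998/3) + 221²)/(-34121 - 44971) = (1/(52838/3) + 48841)/(-79092) = (3/52838 + 48841)*(-1/79092) = (2580660761/52838)*(-1/79092) = -2580660761/4179063096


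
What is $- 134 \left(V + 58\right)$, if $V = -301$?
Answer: $32562$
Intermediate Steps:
$- 134 \left(V + 58\right) = - 134 \left(-301 + 58\right) = \left(-134\right) \left(-243\right) = 32562$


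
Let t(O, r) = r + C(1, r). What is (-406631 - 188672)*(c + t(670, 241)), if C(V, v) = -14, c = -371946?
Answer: 221285435857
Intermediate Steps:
t(O, r) = -14 + r (t(O, r) = r - 14 = -14 + r)
(-406631 - 188672)*(c + t(670, 241)) = (-406631 - 188672)*(-371946 + (-14 + 241)) = -595303*(-371946 + 227) = -595303*(-371719) = 221285435857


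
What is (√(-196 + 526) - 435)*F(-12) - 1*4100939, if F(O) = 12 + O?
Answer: -4100939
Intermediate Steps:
(√(-196 + 526) - 435)*F(-12) - 1*4100939 = (√(-196 + 526) - 435)*(12 - 12) - 1*4100939 = (√330 - 435)*0 - 4100939 = (-435 + √330)*0 - 4100939 = 0 - 4100939 = -4100939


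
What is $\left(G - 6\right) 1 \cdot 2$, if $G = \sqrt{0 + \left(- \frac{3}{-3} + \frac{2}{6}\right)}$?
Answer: $-12 + \frac{4 \sqrt{3}}{3} \approx -9.6906$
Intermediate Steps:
$G = \frac{2 \sqrt{3}}{3}$ ($G = \sqrt{0 + \left(\left(-3\right) \left(- \frac{1}{3}\right) + 2 \cdot \frac{1}{6}\right)} = \sqrt{0 + \left(1 + \frac{1}{3}\right)} = \sqrt{0 + \frac{4}{3}} = \sqrt{\frac{4}{3}} = \frac{2 \sqrt{3}}{3} \approx 1.1547$)
$\left(G - 6\right) 1 \cdot 2 = \left(\frac{2 \sqrt{3}}{3} - 6\right) 1 \cdot 2 = \left(-6 + \frac{2 \sqrt{3}}{3}\right) 1 \cdot 2 = \left(-6 + \frac{2 \sqrt{3}}{3}\right) 2 = -12 + \frac{4 \sqrt{3}}{3}$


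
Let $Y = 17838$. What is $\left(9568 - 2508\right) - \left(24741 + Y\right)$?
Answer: $-35519$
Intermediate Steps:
$\left(9568 - 2508\right) - \left(24741 + Y\right) = \left(9568 - 2508\right) - \left(24741 + 17838\right) = \left(9568 - 2508\right) - 42579 = 7060 - 42579 = -35519$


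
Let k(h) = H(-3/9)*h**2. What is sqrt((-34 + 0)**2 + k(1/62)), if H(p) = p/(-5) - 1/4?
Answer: 7*sqrt(81618315)/1860 ≈ 34.000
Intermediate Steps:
H(p) = -1/4 - p/5 (H(p) = p*(-1/5) - 1*1/4 = -p/5 - 1/4 = -1/4 - p/5)
k(h) = -11*h**2/60 (k(h) = (-1/4 - (-3)/(5*9))*h**2 = (-1/4 - 1/5*(-1/3))*h**2 = (-1/4 + 1/15)*h**2 = -11*h**2/60)
sqrt((-34 + 0)**2 + k(1/62)) = sqrt((-34 + 0)**2 - 11*(1/62)**2/60) = sqrt((-34)**2 - 11*(1/62)**2/60) = sqrt(1156 - 11/60*1/3844) = sqrt(1156 - 11/230640) = sqrt(266619829/230640) = 7*sqrt(81618315)/1860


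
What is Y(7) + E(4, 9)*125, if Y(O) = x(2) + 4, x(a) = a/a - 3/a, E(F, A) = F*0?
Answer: 7/2 ≈ 3.5000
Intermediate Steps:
E(F, A) = 0
x(a) = 1 - 3/a
Y(O) = 7/2 (Y(O) = (-3 + 2)/2 + 4 = (½)*(-1) + 4 = -½ + 4 = 7/2)
Y(7) + E(4, 9)*125 = 7/2 + 0*125 = 7/2 + 0 = 7/2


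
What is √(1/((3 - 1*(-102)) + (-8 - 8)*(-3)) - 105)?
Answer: 8*I*√4267/51 ≈ 10.247*I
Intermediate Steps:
√(1/((3 - 1*(-102)) + (-8 - 8)*(-3)) - 105) = √(1/((3 + 102) - 16*(-3)) - 105) = √(1/(105 + 48) - 105) = √(1/153 - 105) = √(-16064/153) = 8*I*√4267/51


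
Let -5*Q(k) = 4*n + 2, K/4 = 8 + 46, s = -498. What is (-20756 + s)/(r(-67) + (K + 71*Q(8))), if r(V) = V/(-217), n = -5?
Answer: -23060590/512021 ≈ -45.038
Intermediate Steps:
K = 216 (K = 4*(8 + 46) = 4*54 = 216)
Q(k) = 18/5 (Q(k) = -(4*(-5) + 2)/5 = -(-20 + 2)/5 = -⅕*(-18) = 18/5)
r(V) = -V/217 (r(V) = V*(-1/217) = -V/217)
(-20756 + s)/(r(-67) + (K + 71*Q(8))) = (-20756 - 498)/(-1/217*(-67) + (216 + 71*(18/5))) = -21254/(67/217 + (216 + 1278/5)) = -21254/(67/217 + 2358/5) = -21254/512021/1085 = -21254*1085/512021 = -23060590/512021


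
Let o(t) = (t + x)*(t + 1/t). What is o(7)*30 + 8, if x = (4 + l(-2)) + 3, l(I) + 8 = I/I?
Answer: 1508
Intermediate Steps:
l(I) = -7 (l(I) = -8 + I/I = -8 + 1 = -7)
x = 0 (x = (4 - 7) + 3 = -3 + 3 = 0)
o(t) = t*(t + 1/t) (o(t) = (t + 0)*(t + 1/t) = t*(t + 1/t))
o(7)*30 + 8 = (1 + 7²)*30 + 8 = (1 + 49)*30 + 8 = 50*30 + 8 = 1500 + 8 = 1508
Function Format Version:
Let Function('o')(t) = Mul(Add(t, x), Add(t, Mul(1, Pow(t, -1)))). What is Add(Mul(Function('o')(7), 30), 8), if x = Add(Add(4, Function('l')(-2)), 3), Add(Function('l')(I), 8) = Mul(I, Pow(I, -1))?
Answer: 1508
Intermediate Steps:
Function('l')(I) = -7 (Function('l')(I) = Add(-8, Mul(I, Pow(I, -1))) = Add(-8, 1) = -7)
x = 0 (x = Add(Add(4, -7), 3) = Add(-3, 3) = 0)
Function('o')(t) = Mul(t, Add(t, Pow(t, -1))) (Function('o')(t) = Mul(Add(t, 0), Add(t, Mul(1, Pow(t, -1)))) = Mul(t, Add(t, Pow(t, -1))))
Add(Mul(Function('o')(7), 30), 8) = Add(Mul(Add(1, Pow(7, 2)), 30), 8) = Add(Mul(Add(1, 49), 30), 8) = Add(Mul(50, 30), 8) = Add(1500, 8) = 1508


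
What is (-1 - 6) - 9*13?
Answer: -124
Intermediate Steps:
(-1 - 6) - 9*13 = -7 - 117 = -124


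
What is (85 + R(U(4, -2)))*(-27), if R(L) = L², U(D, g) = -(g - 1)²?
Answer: -4482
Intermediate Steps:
U(D, g) = -(-1 + g)²
(85 + R(U(4, -2)))*(-27) = (85 + (-(-1 - 2)²)²)*(-27) = (85 + (-1*(-3)²)²)*(-27) = (85 + (-1*9)²)*(-27) = (85 + (-9)²)*(-27) = (85 + 81)*(-27) = 166*(-27) = -4482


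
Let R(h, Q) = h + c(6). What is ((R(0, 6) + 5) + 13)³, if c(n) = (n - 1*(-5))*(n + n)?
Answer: 3375000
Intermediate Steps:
c(n) = 2*n*(5 + n) (c(n) = (n + 5)*(2*n) = (5 + n)*(2*n) = 2*n*(5 + n))
R(h, Q) = 132 + h (R(h, Q) = h + 2*6*(5 + 6) = h + 2*6*11 = h + 132 = 132 + h)
((R(0, 6) + 5) + 13)³ = (((132 + 0) + 5) + 13)³ = ((132 + 5) + 13)³ = (137 + 13)³ = 150³ = 3375000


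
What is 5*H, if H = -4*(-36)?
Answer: 720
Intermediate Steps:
H = 144
5*H = 5*144 = 720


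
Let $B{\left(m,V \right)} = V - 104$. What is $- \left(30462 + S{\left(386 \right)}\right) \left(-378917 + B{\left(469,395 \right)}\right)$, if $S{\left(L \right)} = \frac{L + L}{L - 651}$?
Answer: $\frac{3056139581908}{265} \approx 1.1533 \cdot 10^{10}$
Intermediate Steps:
$B{\left(m,V \right)} = -104 + V$ ($B{\left(m,V \right)} = V - 104 = -104 + V$)
$S{\left(L \right)} = \frac{2 L}{-651 + L}$
$- \left(30462 + S{\left(386 \right)}\right) \left(-378917 + B{\left(469,395 \right)}\right) = - \left(30462 + 2 \cdot 386 \frac{1}{-651 + 386}\right) \left(-378917 + \left(-104 + 395\right)\right) = - \left(30462 + 2 \cdot 386 \frac{1}{-265}\right) \left(-378917 + 291\right) = - \left(30462 + 2 \cdot 386 \left(- \frac{1}{265}\right)\right) \left(-378626\right) = - \left(30462 - \frac{772}{265}\right) \left(-378626\right) = - \frac{8071658 \left(-378626\right)}{265} = \left(-1\right) \left(- \frac{3056139581908}{265}\right) = \frac{3056139581908}{265}$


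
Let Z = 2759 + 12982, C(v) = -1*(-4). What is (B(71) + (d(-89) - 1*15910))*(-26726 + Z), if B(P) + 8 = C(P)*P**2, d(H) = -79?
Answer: -45774495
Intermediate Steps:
C(v) = 4
B(P) = -8 + 4*P**2
Z = 15741
(B(71) + (d(-89) - 1*15910))*(-26726 + Z) = ((-8 + 4*71**2) + (-79 - 1*15910))*(-26726 + 15741) = ((-8 + 4*5041) + (-79 - 15910))*(-10985) = ((-8 + 20164) - 15989)*(-10985) = (20156 - 15989)*(-10985) = 4167*(-10985) = -45774495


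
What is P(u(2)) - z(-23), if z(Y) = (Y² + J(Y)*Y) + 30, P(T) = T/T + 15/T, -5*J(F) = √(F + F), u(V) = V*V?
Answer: -2217/4 - 23*I*√46/5 ≈ -554.25 - 31.199*I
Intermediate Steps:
u(V) = V²
J(F) = -√2*√F/5 (J(F) = -√(F + F)/5 = -√2*√F/5)
P(T) = 1 + 15/T
z(Y) = 30 + Y² - √2*Y^(3/2)/5 (z(Y) = (Y² + (-√2*√Y/5)*Y) + 30 = (Y² - √2*Y^(3/2)/5) + 30 = 30 + Y² - √2*Y^(3/2)/5)
P(u(2)) - z(-23) = (15 + 2²)/(2²) - (30 + (-23)² - √2*(-23)^(3/2)/5) = (15 + 4)/4 - (30 + 529 - √2*(-23*I*√23)/5) = (¼)*19 - (30 + 529 + 23*I*√46/5) = 19/4 - (559 + 23*I*√46/5) = 19/4 + (-559 - 23*I*√46/5) = -2217/4 - 23*I*√46/5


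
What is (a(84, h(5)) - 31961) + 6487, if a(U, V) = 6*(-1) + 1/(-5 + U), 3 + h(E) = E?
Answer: -2012919/79 ≈ -25480.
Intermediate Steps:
h(E) = -3 + E
a(U, V) = -6 + 1/(-5 + U)
(a(84, h(5)) - 31961) + 6487 = ((31 - 6*84)/(-5 + 84) - 31961) + 6487 = ((31 - 504)/79 - 31961) + 6487 = ((1/79)*(-473) - 31961) + 6487 = (-473/79 - 31961) + 6487 = -2525392/79 + 6487 = -2012919/79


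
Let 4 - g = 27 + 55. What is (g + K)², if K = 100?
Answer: 484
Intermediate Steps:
g = -78 (g = 4 - (27 + 55) = 4 - 1*82 = 4 - 82 = -78)
(g + K)² = (-78 + 100)² = 22² = 484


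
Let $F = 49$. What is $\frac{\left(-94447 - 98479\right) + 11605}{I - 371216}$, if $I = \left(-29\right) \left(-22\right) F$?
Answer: $\frac{181321}{339954} \approx 0.53337$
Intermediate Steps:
$I = 31262$ ($I = \left(-29\right) \left(-22\right) 49 = 638 \cdot 49 = 31262$)
$\frac{\left(-94447 - 98479\right) + 11605}{I - 371216} = \frac{\left(-94447 - 98479\right) + 11605}{31262 - 371216} = \frac{\left(-94447 - 98479\right) + 11605}{-339954} = \left(-192926 + 11605\right) \left(- \frac{1}{339954}\right) = \left(-181321\right) \left(- \frac{1}{339954}\right) = \frac{181321}{339954}$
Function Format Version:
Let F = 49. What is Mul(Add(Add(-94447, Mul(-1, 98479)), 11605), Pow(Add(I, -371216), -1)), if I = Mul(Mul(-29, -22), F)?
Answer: Rational(181321, 339954) ≈ 0.53337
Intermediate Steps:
I = 31262 (I = Mul(Mul(-29, -22), 49) = Mul(638, 49) = 31262)
Mul(Add(Add(-94447, Mul(-1, 98479)), 11605), Pow(Add(I, -371216), -1)) = Mul(Add(Add(-94447, Mul(-1, 98479)), 11605), Pow(Add(31262, -371216), -1)) = Mul(Add(Add(-94447, -98479), 11605), Pow(-339954, -1)) = Mul(Add(-192926, 11605), Rational(-1, 339954)) = Mul(-181321, Rational(-1, 339954)) = Rational(181321, 339954)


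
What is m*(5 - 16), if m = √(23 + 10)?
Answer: -11*√33 ≈ -63.190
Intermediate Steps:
m = √33 ≈ 5.7446
m*(5 - 16) = √33*(5 - 16) = √33*(-11) = -11*√33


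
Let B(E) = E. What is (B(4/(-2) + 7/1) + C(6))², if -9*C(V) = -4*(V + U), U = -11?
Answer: 625/81 ≈ 7.7160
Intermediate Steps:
C(V) = -44/9 + 4*V/9 (C(V) = -(-4)*(V - 11)/9 = -(-4)*(-11 + V)/9 = -(44 - 4*V)/9 = -44/9 + 4*V/9)
(B(4/(-2) + 7/1) + C(6))² = ((4/(-2) + 7/1) + (-44/9 + (4/9)*6))² = ((4*(-½) + 7*1) + (-44/9 + 8/3))² = ((-2 + 7) - 20/9)² = (5 - 20/9)² = (25/9)² = 625/81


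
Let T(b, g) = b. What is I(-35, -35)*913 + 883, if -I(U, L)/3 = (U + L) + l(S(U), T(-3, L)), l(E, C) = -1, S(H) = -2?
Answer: 195352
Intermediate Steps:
I(U, L) = 3 - 3*L - 3*U (I(U, L) = -3*((U + L) - 1) = -3*((L + U) - 1) = -3*(-1 + L + U) = 3 - 3*L - 3*U)
I(-35, -35)*913 + 883 = (3 - 3*(-35) - 3*(-35))*913 + 883 = (3 + 105 + 105)*913 + 883 = 213*913 + 883 = 194469 + 883 = 195352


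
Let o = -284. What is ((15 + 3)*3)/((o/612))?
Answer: -8262/71 ≈ -116.37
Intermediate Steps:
((15 + 3)*3)/((o/612)) = ((15 + 3)*3)/((-284/612)) = (18*3)/((-284*1/612)) = 54/(-71/153) = 54*(-153/71) = -8262/71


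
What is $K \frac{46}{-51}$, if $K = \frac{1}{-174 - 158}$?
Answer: $\frac{23}{8466} \approx 0.0027167$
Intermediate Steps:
$K = - \frac{1}{332}$ ($K = \frac{1}{-332} = - \frac{1}{332} \approx -0.003012$)
$K \frac{46}{-51} = - \frac{46 \frac{1}{-51}}{332} = - \frac{46 \left(- \frac{1}{51}\right)}{332} = \left(- \frac{1}{332}\right) \left(- \frac{46}{51}\right) = \frac{23}{8466}$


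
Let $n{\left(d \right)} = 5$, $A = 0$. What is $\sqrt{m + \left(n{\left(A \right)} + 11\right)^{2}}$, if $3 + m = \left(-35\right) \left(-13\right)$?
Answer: $2 \sqrt{177} \approx 26.608$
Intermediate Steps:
$m = 452$ ($m = -3 - -455 = -3 + 455 = 452$)
$\sqrt{m + \left(n{\left(A \right)} + 11\right)^{2}} = \sqrt{452 + \left(5 + 11\right)^{2}} = \sqrt{452 + 16^{2}} = \sqrt{452 + 256} = \sqrt{708} = 2 \sqrt{177}$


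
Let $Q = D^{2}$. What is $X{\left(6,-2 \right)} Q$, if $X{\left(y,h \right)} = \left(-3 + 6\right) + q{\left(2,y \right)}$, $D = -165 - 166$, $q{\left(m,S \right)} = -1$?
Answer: $219122$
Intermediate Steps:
$D = -331$ ($D = -165 - 166 = -331$)
$Q = 109561$ ($Q = \left(-331\right)^{2} = 109561$)
$X{\left(y,h \right)} = 2$ ($X{\left(y,h \right)} = \left(-3 + 6\right) - 1 = 3 - 1 = 2$)
$X{\left(6,-2 \right)} Q = 2 \cdot 109561 = 219122$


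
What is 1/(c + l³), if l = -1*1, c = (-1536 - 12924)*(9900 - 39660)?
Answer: 1/430329599 ≈ 2.3238e-9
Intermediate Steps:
c = 430329600 (c = -14460*(-29760) = 430329600)
l = -1
1/(c + l³) = 1/(430329600 + (-1)³) = 1/(430329600 - 1) = 1/430329599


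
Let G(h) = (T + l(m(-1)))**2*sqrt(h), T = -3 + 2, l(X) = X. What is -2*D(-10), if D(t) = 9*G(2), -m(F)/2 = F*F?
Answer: -162*sqrt(2) ≈ -229.10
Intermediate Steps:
m(F) = -2*F**2 (m(F) = -2*F*F = -2*F**2)
T = -1
G(h) = 9*sqrt(h) (G(h) = (-1 - 2*(-1)**2)**2*sqrt(h) = (-1 - 2*1)**2*sqrt(h) = (-1 - 2)**2*sqrt(h) = (-3)**2*sqrt(h) = 9*sqrt(h))
D(t) = 81*sqrt(2) (D(t) = 9*(9*sqrt(2)) = 81*sqrt(2))
-2*D(-10) = -162*sqrt(2)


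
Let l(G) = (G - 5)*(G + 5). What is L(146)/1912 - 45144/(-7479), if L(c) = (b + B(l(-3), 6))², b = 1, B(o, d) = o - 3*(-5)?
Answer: 1672/277 ≈ 6.0361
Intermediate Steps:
l(G) = (-5 + G)*(5 + G)
B(o, d) = 15 + o (B(o, d) = o + 15 = 15 + o)
L(c) = 0 (L(c) = (1 + (15 + (-25 + (-3)²)))² = (1 + (15 + (-25 + 9)))² = (1 + (15 - 16))² = (1 - 1)² = 0² = 0)
L(146)/1912 - 45144/(-7479) = 0/1912 - 45144/(-7479) = 0*(1/1912) - 45144*(-1/7479) = 0 + 1672/277 = 1672/277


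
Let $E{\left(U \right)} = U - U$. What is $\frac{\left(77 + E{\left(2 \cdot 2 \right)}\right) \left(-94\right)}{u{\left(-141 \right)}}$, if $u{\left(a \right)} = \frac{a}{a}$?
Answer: $-7238$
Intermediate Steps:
$u{\left(a \right)} = 1$
$E{\left(U \right)} = 0$
$\frac{\left(77 + E{\left(2 \cdot 2 \right)}\right) \left(-94\right)}{u{\left(-141 \right)}} = \frac{\left(77 + 0\right) \left(-94\right)}{1} = 77 \left(-94\right) 1 = \left(-7238\right) 1 = -7238$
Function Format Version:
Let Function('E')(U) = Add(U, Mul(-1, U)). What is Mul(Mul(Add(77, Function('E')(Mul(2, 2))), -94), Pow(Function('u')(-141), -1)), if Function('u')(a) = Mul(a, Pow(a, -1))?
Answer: -7238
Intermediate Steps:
Function('u')(a) = 1
Function('E')(U) = 0
Mul(Mul(Add(77, Function('E')(Mul(2, 2))), -94), Pow(Function('u')(-141), -1)) = Mul(Mul(Add(77, 0), -94), Pow(1, -1)) = Mul(Mul(77, -94), 1) = Mul(-7238, 1) = -7238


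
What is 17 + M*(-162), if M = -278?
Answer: 45053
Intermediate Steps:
17 + M*(-162) = 17 - 278*(-162) = 17 + 45036 = 45053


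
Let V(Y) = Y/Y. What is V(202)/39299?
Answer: 1/39299 ≈ 2.5446e-5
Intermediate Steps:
V(Y) = 1
V(202)/39299 = 1/39299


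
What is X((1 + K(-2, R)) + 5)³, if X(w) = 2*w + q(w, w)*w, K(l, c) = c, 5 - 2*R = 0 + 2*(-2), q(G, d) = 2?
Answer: 74088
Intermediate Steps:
R = 9/2 (R = 5/2 - (0 + 2*(-2))/2 = 5/2 - (0 - 4)/2 = 5/2 - ½*(-4) = 5/2 + 2 = 9/2 ≈ 4.5000)
X(w) = 4*w (X(w) = 2*w + 2*w = 4*w)
X((1 + K(-2, R)) + 5)³ = (4*((1 + 9/2) + 5))³ = (4*(11/2 + 5))³ = (4*(21/2))³ = 42³ = 74088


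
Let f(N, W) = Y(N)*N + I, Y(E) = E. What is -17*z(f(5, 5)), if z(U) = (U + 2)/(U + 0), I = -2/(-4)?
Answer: -55/3 ≈ -18.333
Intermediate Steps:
I = 1/2 (I = -2*(-1/4) = 1/2 ≈ 0.50000)
f(N, W) = 1/2 + N**2 (f(N, W) = N*N + 1/2 = N**2 + 1/2 = 1/2 + N**2)
z(U) = (2 + U)/U
-17*z(f(5, 5)) = -17*(2 + (1/2 + 5**2))/(1/2 + 5**2) = -17*(2 + (1/2 + 25))/(1/2 + 25) = -17*(2 + 51/2)/51/2 = -2*55/(3*2) = -17*55/51 = -55/3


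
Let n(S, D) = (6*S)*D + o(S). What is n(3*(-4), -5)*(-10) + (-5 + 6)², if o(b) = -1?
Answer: -3589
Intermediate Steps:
n(S, D) = -1 + 6*D*S (n(S, D) = (6*S)*D - 1 = 6*D*S - 1 = -1 + 6*D*S)
n(3*(-4), -5)*(-10) + (-5 + 6)² = (-1 + 6*(-5)*(3*(-4)))*(-10) + (-5 + 6)² = (-1 + 6*(-5)*(-12))*(-10) + 1² = (-1 + 360)*(-10) + 1 = 359*(-10) + 1 = -3590 + 1 = -3589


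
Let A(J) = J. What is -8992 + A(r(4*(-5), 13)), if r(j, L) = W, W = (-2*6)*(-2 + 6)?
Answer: -9040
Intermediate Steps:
W = -48 (W = -12*4 = -48)
r(j, L) = -48
-8992 + A(r(4*(-5), 13)) = -8992 - 48 = -9040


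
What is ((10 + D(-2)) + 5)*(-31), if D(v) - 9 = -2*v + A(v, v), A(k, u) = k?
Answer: -806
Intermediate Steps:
D(v) = 9 - v (D(v) = 9 + (-2*v + v) = 9 - v)
((10 + D(-2)) + 5)*(-31) = ((10 + (9 - 1*(-2))) + 5)*(-31) = ((10 + (9 + 2)) + 5)*(-31) = ((10 + 11) + 5)*(-31) = (21 + 5)*(-31) = 26*(-31) = -806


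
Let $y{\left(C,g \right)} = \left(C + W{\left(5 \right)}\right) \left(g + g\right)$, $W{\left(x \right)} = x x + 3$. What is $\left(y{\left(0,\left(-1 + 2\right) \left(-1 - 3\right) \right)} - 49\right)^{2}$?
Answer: $74529$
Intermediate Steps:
$W{\left(x \right)} = 3 + x^{2}$ ($W{\left(x \right)} = x^{2} + 3 = 3 + x^{2}$)
$y{\left(C,g \right)} = 2 g \left(28 + C\right)$ ($y{\left(C,g \right)} = \left(C + \left(3 + 5^{2}\right)\right) \left(g + g\right) = \left(C + \left(3 + 25\right)\right) 2 g = \left(C + 28\right) 2 g = \left(28 + C\right) 2 g = 2 g \left(28 + C\right)$)
$\left(y{\left(0,\left(-1 + 2\right) \left(-1 - 3\right) \right)} - 49\right)^{2} = \left(2 \left(-1 + 2\right) \left(-1 - 3\right) \left(28 + 0\right) - 49\right)^{2} = \left(2 \cdot 1 \left(-4\right) 28 - 49\right)^{2} = \left(2 \left(-4\right) 28 - 49\right)^{2} = \left(-224 - 49\right)^{2} = \left(-273\right)^{2} = 74529$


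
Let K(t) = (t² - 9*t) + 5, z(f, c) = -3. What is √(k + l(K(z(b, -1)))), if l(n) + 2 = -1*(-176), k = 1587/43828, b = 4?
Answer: √83576259663/21914 ≈ 13.192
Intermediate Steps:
K(t) = 5 + t² - 9*t
k = 1587/43828 (k = 1587*(1/43828) = 1587/43828 ≈ 0.036210)
l(n) = 174 (l(n) = -2 - 1*(-176) = -2 + 176 = 174)
√(k + l(K(z(b, -1)))) = √(1587/43828 + 174) = √(7627659/43828) = √83576259663/21914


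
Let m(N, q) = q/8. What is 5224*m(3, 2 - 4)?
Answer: -1306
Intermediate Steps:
m(N, q) = q/8 (m(N, q) = q*(1/8) = q/8)
5224*m(3, 2 - 4) = 5224*((2 - 4)/8) = 5224*((1/8)*(-2)) = 5224*(-1/4) = -1306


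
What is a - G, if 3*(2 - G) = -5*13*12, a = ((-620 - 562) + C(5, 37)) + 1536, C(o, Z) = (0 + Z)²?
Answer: 1461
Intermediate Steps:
C(o, Z) = Z²
a = 1723 (a = ((-620 - 562) + 37²) + 1536 = (-1182 + 1369) + 1536 = 187 + 1536 = 1723)
G = 262 (G = 2 - (-5*13)*12/3 = 2 - (-65)*12/3 = 2 - ⅓*(-780) = 2 + 260 = 262)
a - G = 1723 - 1*262 = 1723 - 262 = 1461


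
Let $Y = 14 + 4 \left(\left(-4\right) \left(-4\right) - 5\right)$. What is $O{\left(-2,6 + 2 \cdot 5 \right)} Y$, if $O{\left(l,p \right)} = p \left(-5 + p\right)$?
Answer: $10208$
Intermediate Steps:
$Y = 58$ ($Y = 14 + 4 \left(16 - 5\right) = 14 + 4 \cdot 11 = 14 + 44 = 58$)
$O{\left(-2,6 + 2 \cdot 5 \right)} Y = \left(6 + 2 \cdot 5\right) \left(-5 + \left(6 + 2 \cdot 5\right)\right) 58 = \left(6 + 10\right) \left(-5 + \left(6 + 10\right)\right) 58 = 16 \left(-5 + 16\right) 58 = 16 \cdot 11 \cdot 58 = 176 \cdot 58 = 10208$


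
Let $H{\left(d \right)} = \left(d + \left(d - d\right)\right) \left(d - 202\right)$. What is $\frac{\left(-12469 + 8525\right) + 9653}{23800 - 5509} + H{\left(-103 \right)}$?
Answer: $\frac{191539158}{6097} \approx 31415.0$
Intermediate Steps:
$H{\left(d \right)} = d \left(-202 + d\right)$ ($H{\left(d \right)} = \left(d + 0\right) \left(-202 + d\right) = d \left(-202 + d\right)$)
$\frac{\left(-12469 + 8525\right) + 9653}{23800 - 5509} + H{\left(-103 \right)} = \frac{\left(-12469 + 8525\right) + 9653}{23800 - 5509} - 103 \left(-202 - 103\right) = \frac{-3944 + 9653}{18291} - -31415 = 5709 \cdot \frac{1}{18291} + 31415 = \frac{1903}{6097} + 31415 = \frac{191539158}{6097}$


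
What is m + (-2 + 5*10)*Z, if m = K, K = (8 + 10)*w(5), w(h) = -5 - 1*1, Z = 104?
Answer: 4884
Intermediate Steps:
w(h) = -6 (w(h) = -5 - 1 = -6)
K = -108 (K = (8 + 10)*(-6) = 18*(-6) = -108)
m = -108
m + (-2 + 5*10)*Z = -108 + (-2 + 5*10)*104 = -108 + (-2 + 50)*104 = -108 + 48*104 = -108 + 4992 = 4884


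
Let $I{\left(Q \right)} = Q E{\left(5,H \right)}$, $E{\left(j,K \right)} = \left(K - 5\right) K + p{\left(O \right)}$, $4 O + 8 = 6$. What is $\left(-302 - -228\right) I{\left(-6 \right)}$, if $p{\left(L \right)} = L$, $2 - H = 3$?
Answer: $2442$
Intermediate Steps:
$H = -1$ ($H = 2 - 3 = -1$)
$O = - \frac{1}{2}$ ($O = -2 + \frac{1}{4} \cdot 6 = -2 + \frac{3}{2} = - \frac{1}{2} \approx -0.5$)
$E{\left(j,K \right)} = - \frac{1}{2} + K \left(-5 + K\right)$ ($E{\left(j,K \right)} = \left(K - 5\right) K - \frac{1}{2} = \left(-5 + K\right) K - \frac{1}{2} = K \left(-5 + K\right) - \frac{1}{2} = - \frac{1}{2} + K \left(-5 + K\right)$)
$I{\left(Q \right)} = \frac{11 Q}{2}$ ($I{\left(Q \right)} = Q \left(- \frac{1}{2} + \left(-1\right)^{2} - -5\right) = Q \left(- \frac{1}{2} + 1 + 5\right) = Q \frac{11}{2} = \frac{11 Q}{2}$)
$\left(-302 - -228\right) I{\left(-6 \right)} = \left(-302 - -228\right) \frac{11}{2} \left(-6\right) = \left(-302 + 228\right) \left(-33\right) = \left(-74\right) \left(-33\right) = 2442$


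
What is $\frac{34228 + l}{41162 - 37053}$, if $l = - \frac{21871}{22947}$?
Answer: $\frac{785408045}{94289223} \approx 8.3298$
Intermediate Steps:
$l = - \frac{21871}{22947}$ ($l = \left(-21871\right) \frac{1}{22947} = - \frac{21871}{22947} \approx -0.95311$)
$\frac{34228 + l}{41162 - 37053} = \frac{34228 - \frac{21871}{22947}}{41162 - 37053} = \frac{785408045}{22947 \cdot 4109} = \frac{785408045}{22947} \cdot \frac{1}{4109} = \frac{785408045}{94289223}$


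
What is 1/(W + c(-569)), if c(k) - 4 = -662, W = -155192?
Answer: -1/155850 ≈ -6.4164e-6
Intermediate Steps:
c(k) = -658 (c(k) = 4 - 662 = -658)
1/(W + c(-569)) = 1/(-155192 - 658) = 1/(-155850) = -1/155850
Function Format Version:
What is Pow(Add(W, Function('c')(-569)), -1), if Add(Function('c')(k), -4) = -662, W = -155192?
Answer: Rational(-1, 155850) ≈ -6.4164e-6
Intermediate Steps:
Function('c')(k) = -658 (Function('c')(k) = Add(4, -662) = -658)
Pow(Add(W, Function('c')(-569)), -1) = Pow(Add(-155192, -658), -1) = Pow(-155850, -1) = Rational(-1, 155850)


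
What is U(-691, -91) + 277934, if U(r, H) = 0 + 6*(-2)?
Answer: 277922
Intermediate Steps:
U(r, H) = -12 (U(r, H) = 0 - 12 = -12)
U(-691, -91) + 277934 = -12 + 277934 = 277922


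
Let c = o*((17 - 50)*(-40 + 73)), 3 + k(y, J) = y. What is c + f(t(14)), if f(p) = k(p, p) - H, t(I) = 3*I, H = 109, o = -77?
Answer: 83783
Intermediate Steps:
k(y, J) = -3 + y
c = 83853 (c = -77*(17 - 50)*(-40 + 73) = -(-2541)*33 = -77*(-1089) = 83853)
f(p) = -112 + p (f(p) = (-3 + p) - 1*109 = (-3 + p) - 109 = -112 + p)
c + f(t(14)) = 83853 + (-112 + 3*14) = 83853 + (-112 + 42) = 83853 - 70 = 83783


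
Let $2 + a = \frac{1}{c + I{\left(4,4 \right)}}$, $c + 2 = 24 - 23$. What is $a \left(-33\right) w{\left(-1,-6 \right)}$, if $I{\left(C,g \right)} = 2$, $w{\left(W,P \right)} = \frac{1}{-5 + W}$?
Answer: $- \frac{11}{2} \approx -5.5$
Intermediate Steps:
$c = -1$ ($c = -2 + \left(24 - 23\right) = -2 + 1 = -1$)
$a = -1$ ($a = -2 + \frac{1}{-1 + 2} = -2 + 1^{-1} = -2 + 1 = -1$)
$a \left(-33\right) w{\left(-1,-6 \right)} = \frac{\left(-1\right) \left(-33\right)}{-5 - 1} = \frac{33}{-6} = 33 \left(- \frac{1}{6}\right) = - \frac{11}{2}$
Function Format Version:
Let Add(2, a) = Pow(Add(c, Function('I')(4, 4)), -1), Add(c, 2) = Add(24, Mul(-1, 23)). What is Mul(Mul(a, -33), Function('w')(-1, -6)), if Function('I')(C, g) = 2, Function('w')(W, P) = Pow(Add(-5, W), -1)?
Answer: Rational(-11, 2) ≈ -5.5000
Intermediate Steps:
c = -1 (c = Add(-2, Add(24, Mul(-1, 23))) = Add(-2, Add(24, -23)) = Add(-2, 1) = -1)
a = -1 (a = Add(-2, Pow(Add(-1, 2), -1)) = Add(-2, Pow(1, -1)) = Add(-2, 1) = -1)
Mul(Mul(a, -33), Function('w')(-1, -6)) = Mul(Mul(-1, -33), Pow(Add(-5, -1), -1)) = Mul(33, Pow(-6, -1)) = Mul(33, Rational(-1, 6)) = Rational(-11, 2)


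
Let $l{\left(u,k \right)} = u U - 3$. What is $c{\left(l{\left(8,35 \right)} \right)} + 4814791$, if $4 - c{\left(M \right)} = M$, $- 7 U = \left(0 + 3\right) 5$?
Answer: $\frac{33703706}{7} \approx 4.8148 \cdot 10^{6}$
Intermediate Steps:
$U = - \frac{15}{7}$ ($U = - \frac{\left(0 + 3\right) 5}{7} = - \frac{3 \cdot 5}{7} = \left(- \frac{1}{7}\right) 15 = - \frac{15}{7} \approx -2.1429$)
$l{\left(u,k \right)} = -3 - \frac{15 u}{7}$ ($l{\left(u,k \right)} = u \left(- \frac{15}{7}\right) - 3 = - \frac{15 u}{7} - 3 = -3 - \frac{15 u}{7}$)
$c{\left(M \right)} = 4 - M$
$c{\left(l{\left(8,35 \right)} \right)} + 4814791 = \left(4 - \left(-3 - \frac{120}{7}\right)\right) + 4814791 = \left(4 - - \frac{141}{7}\right) + 4814791 = \left(4 + \frac{141}{7}\right) + 4814791 = \frac{169}{7} + 4814791 = \frac{33703706}{7}$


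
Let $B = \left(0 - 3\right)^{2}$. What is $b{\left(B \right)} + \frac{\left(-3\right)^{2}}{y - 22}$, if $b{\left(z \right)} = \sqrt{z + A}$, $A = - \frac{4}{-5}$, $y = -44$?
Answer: $- \frac{3}{22} + \frac{7 \sqrt{5}}{5} \approx 2.9941$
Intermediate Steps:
$B = 9$ ($B = \left(-3\right)^{2} = 9$)
$A = \frac{4}{5}$ ($A = \left(-4\right) \left(- \frac{1}{5}\right) = \frac{4}{5} \approx 0.8$)
$b{\left(z \right)} = \sqrt{\frac{4}{5} + z}$ ($b{\left(z \right)} = \sqrt{z + \frac{4}{5}} = \sqrt{\frac{4}{5} + z}$)
$b{\left(B \right)} + \frac{\left(-3\right)^{2}}{y - 22} = \frac{\sqrt{20 + 25 \cdot 9}}{5} + \frac{\left(-3\right)^{2}}{-44 - 22} = \frac{\sqrt{20 + 225}}{5} + \frac{1}{-66} \cdot 9 = \frac{\sqrt{245}}{5} - \frac{3}{22} = \frac{7 \sqrt{5}}{5} - \frac{3}{22} = - \frac{3}{22} + \frac{7 \sqrt{5}}{5}$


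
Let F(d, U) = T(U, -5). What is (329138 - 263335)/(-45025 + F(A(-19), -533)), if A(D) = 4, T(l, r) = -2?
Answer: -65803/45027 ≈ -1.4614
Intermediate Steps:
F(d, U) = -2
(329138 - 263335)/(-45025 + F(A(-19), -533)) = (329138 - 263335)/(-45025 - 2) = 65803/(-45027) = 65803*(-1/45027) = -65803/45027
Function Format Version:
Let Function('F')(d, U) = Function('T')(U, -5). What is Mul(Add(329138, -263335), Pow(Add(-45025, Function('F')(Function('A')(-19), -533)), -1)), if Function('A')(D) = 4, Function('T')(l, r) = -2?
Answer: Rational(-65803, 45027) ≈ -1.4614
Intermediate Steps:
Function('F')(d, U) = -2
Mul(Add(329138, -263335), Pow(Add(-45025, Function('F')(Function('A')(-19), -533)), -1)) = Mul(Add(329138, -263335), Pow(Add(-45025, -2), -1)) = Mul(65803, Pow(-45027, -1)) = Mul(65803, Rational(-1, 45027)) = Rational(-65803, 45027)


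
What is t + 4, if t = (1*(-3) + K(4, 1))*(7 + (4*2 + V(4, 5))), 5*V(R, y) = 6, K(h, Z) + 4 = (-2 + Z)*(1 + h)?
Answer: -952/5 ≈ -190.40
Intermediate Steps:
K(h, Z) = -4 + (1 + h)*(-2 + Z) (K(h, Z) = -4 + (-2 + Z)*(1 + h) = -4 + (1 + h)*(-2 + Z))
V(R, y) = 6/5 (V(R, y) = (1/5)*6 = 6/5)
t = -972/5 (t = (1*(-3) + (-6 + 1 - 2*4 + 1*4))*(7 + (4*2 + 6/5)) = (-3 + (-6 + 1 - 8 + 4))*(7 + (8 + 6/5)) = (-3 - 9)*(7 + 46/5) = -12*81/5 = -972/5 ≈ -194.40)
t + 4 = -972/5 + 4 = -952/5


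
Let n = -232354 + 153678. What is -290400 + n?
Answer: -369076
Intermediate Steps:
n = -78676
-290400 + n = -290400 - 78676 = -369076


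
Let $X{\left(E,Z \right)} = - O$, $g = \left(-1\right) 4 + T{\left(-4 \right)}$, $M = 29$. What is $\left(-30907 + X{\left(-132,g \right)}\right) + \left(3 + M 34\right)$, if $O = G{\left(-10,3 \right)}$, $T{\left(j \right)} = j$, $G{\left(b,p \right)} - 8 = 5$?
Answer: $-29931$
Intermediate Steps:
$G{\left(b,p \right)} = 13$ ($G{\left(b,p \right)} = 8 + 5 = 13$)
$O = 13$
$g = -8$ ($g = \left(-1\right) 4 - 4 = -4 - 4 = -8$)
$X{\left(E,Z \right)} = -13$ ($X{\left(E,Z \right)} = \left(-1\right) 13 = -13$)
$\left(-30907 + X{\left(-132,g \right)}\right) + \left(3 + M 34\right) = \left(-30907 - 13\right) + \left(3 + 29 \cdot 34\right) = -30920 + \left(3 + 986\right) = -30920 + 989 = -29931$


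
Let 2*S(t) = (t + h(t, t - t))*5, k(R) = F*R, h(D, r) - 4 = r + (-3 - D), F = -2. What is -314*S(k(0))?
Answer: -785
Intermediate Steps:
h(D, r) = 1 + r - D (h(D, r) = 4 + (r + (-3 - D)) = 4 + (-3 + r - D) = 1 + r - D)
k(R) = -2*R
S(t) = 5/2 (S(t) = ((t + (1 + (t - t) - t))*5)/2 = ((t + (1 + 0 - t))*5)/2 = ((t + (1 - t))*5)/2 = (1*5)/2 = (½)*5 = 5/2)
-314*S(k(0)) = -314*5/2 = -785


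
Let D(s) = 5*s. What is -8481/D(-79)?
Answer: 8481/395 ≈ 21.471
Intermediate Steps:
-8481/D(-79) = -8481/(5*(-79)) = -8481/(-395) = -8481*(-1/395) = 8481/395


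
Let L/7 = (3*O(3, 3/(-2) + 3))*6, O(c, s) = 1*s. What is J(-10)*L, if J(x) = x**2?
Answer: 18900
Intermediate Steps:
O(c, s) = s
L = 189 (L = 7*((3*(3/(-2) + 3))*6) = 7*((3*(3*(-1/2) + 3))*6) = 7*((3*(-3/2 + 3))*6) = 7*((3*(3/2))*6) = 7*((9/2)*6) = 7*27 = 189)
J(-10)*L = (-10)**2*189 = 100*189 = 18900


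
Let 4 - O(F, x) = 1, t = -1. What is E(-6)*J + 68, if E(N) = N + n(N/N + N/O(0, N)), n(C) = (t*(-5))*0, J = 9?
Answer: 14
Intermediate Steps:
O(F, x) = 3 (O(F, x) = 4 - 1*1 = 4 - 1 = 3)
n(C) = 0 (n(C) = -1*(-5)*0 = 5*0 = 0)
E(N) = N (E(N) = N + 0 = N)
E(-6)*J + 68 = -6*9 + 68 = -54 + 68 = 14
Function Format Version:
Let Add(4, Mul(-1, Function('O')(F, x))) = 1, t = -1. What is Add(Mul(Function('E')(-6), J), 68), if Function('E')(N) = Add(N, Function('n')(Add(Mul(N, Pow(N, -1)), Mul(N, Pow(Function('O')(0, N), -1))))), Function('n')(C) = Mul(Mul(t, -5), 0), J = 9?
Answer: 14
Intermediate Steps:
Function('O')(F, x) = 3 (Function('O')(F, x) = Add(4, Mul(-1, 1)) = Add(4, -1) = 3)
Function('n')(C) = 0 (Function('n')(C) = Mul(Mul(-1, -5), 0) = Mul(5, 0) = 0)
Function('E')(N) = N (Function('E')(N) = Add(N, 0) = N)
Add(Mul(Function('E')(-6), J), 68) = Add(Mul(-6, 9), 68) = Add(-54, 68) = 14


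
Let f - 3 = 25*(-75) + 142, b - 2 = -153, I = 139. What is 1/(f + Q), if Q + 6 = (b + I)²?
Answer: -1/1592 ≈ -0.00062814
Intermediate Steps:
b = -151 (b = 2 - 153 = -151)
Q = 138 (Q = -6 + (-151 + 139)² = -6 + (-12)² = -6 + 144 = 138)
f = -1730 (f = 3 + (25*(-75) + 142) = 3 + (-1875 + 142) = 3 - 1733 = -1730)
1/(f + Q) = 1/(-1730 + 138) = 1/(-1592) = -1/1592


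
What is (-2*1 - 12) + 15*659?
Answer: 9871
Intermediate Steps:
(-2*1 - 12) + 15*659 = (-2 - 12) + 9885 = -14 + 9885 = 9871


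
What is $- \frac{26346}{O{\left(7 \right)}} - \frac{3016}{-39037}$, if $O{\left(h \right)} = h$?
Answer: $- \frac{1028447690}{273259} \approx -3763.6$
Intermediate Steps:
$- \frac{26346}{O{\left(7 \right)}} - \frac{3016}{-39037} = - \frac{26346}{7} - \frac{3016}{-39037} = \left(-26346\right) \frac{1}{7} - - \frac{3016}{39037} = - \frac{26346}{7} + \frac{3016}{39037} = - \frac{1028447690}{273259}$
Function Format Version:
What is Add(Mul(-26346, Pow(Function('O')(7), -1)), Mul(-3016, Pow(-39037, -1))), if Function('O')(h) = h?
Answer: Rational(-1028447690, 273259) ≈ -3763.6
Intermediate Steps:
Add(Mul(-26346, Pow(Function('O')(7), -1)), Mul(-3016, Pow(-39037, -1))) = Add(Mul(-26346, Pow(7, -1)), Mul(-3016, Pow(-39037, -1))) = Add(Mul(-26346, Rational(1, 7)), Mul(-3016, Rational(-1, 39037))) = Add(Rational(-26346, 7), Rational(3016, 39037)) = Rational(-1028447690, 273259)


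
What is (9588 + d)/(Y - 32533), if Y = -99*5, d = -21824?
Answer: 133/359 ≈ 0.37047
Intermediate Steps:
Y = -495
(9588 + d)/(Y - 32533) = (9588 - 21824)/(-495 - 32533) = -12236/(-33028) = -12236*(-1/33028) = 133/359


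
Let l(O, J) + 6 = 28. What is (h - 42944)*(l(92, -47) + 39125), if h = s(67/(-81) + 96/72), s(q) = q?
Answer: -45389941727/27 ≈ -1.6811e+9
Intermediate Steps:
l(O, J) = 22 (l(O, J) = -6 + 28 = 22)
h = 41/81 (h = 67/(-81) + 96/72 = 67*(-1/81) + 96*(1/72) = -67/81 + 4/3 = 41/81 ≈ 0.50617)
(h - 42944)*(l(92, -47) + 39125) = (41/81 - 42944)*(22 + 39125) = -3478423/81*39147 = -45389941727/27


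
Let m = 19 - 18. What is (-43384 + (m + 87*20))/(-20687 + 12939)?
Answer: 41643/7748 ≈ 5.3747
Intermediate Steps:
m = 1
(-43384 + (m + 87*20))/(-20687 + 12939) = (-43384 + (1 + 87*20))/(-20687 + 12939) = (-43384 + (1 + 1740))/(-7748) = (-43384 + 1741)*(-1/7748) = -41643*(-1/7748) = 41643/7748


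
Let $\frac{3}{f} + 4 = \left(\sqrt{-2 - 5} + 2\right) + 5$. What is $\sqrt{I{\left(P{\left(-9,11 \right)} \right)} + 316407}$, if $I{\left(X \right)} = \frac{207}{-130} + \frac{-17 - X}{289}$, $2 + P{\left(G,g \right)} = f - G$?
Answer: $\frac{\sqrt{6181420946415 + 12675 i \sqrt{7}}}{4420} \approx 562.5 + 1.5258 \cdot 10^{-6} i$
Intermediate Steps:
$f = \frac{3}{3 + i \sqrt{7}}$ ($f = \frac{3}{-4 + \left(\left(\sqrt{-2 - 5} + 2\right) + 5\right)} = \frac{3}{-4 + \left(\left(\sqrt{-7} + 2\right) + 5\right)} = \frac{3}{-4 + \left(\left(i \sqrt{7} + 2\right) + 5\right)} = \frac{3}{-4 + \left(\left(2 + i \sqrt{7}\right) + 5\right)} = \frac{3}{-4 + \left(7 + i \sqrt{7}\right)} = \frac{3}{3 + i \sqrt{7}} \approx 0.5625 - 0.49608 i$)
$P{\left(G,g \right)} = - \frac{23}{16} - G - \frac{3 i \sqrt{7}}{16}$ ($P{\left(G,g \right)} = -2 - \left(- \frac{9}{16} + G + \frac{3 i \sqrt{7}}{16}\right) = - \frac{23}{16} - G - \frac{3 i \sqrt{7}}{16}$)
$I{\left(X \right)} = - \frac{3649}{2210} - \frac{X}{289}$ ($I{\left(X \right)} = 207 \left(- \frac{1}{130}\right) + \left(-17 - X\right) \frac{1}{289} = - \frac{207}{130} - \left(\frac{1}{17} + \frac{X}{289}\right) = - \frac{3649}{2210} - \frac{X}{289}$)
$\sqrt{I{\left(P{\left(-9,11 \right)} \right)} + 316407} = \sqrt{\left(- \frac{3649}{2210} - \frac{- \frac{23}{16} - -9 - \frac{3 i \sqrt{7}}{16}}{289}\right) + 316407} = \sqrt{\left(- \frac{3649}{2210} - \frac{- \frac{23}{16} + 9 - \frac{3 i \sqrt{7}}{16}}{289}\right) + 316407} = \sqrt{\left(- \frac{3649}{2210} - \frac{\frac{121}{16} - \frac{3 i \sqrt{7}}{16}}{289}\right) + 316407} = \sqrt{\left(- \frac{3649}{2210} - \left(\frac{121}{4624} - \frac{3 i \sqrt{7}}{4624}\right)\right) + 316407} = \sqrt{\left(- \frac{504129}{300560} + \frac{3 i \sqrt{7}}{4624}\right) + 316407} = \sqrt{\frac{95098783791}{300560} + \frac{3 i \sqrt{7}}{4624}}$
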